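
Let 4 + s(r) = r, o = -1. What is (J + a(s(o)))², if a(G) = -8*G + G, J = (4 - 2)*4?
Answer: 1849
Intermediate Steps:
s(r) = -4 + r
J = 8 (J = 2*4 = 8)
a(G) = -7*G
(J + a(s(o)))² = (8 - 7*(-4 - 1))² = (8 - 7*(-5))² = (8 + 35)² = 43² = 1849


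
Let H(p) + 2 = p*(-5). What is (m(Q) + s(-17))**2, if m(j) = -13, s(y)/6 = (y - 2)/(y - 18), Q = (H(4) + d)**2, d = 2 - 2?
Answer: 116281/1225 ≈ 94.923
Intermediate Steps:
H(p) = -2 - 5*p (H(p) = -2 + p*(-5) = -2 - 5*p)
d = 0
Q = 484 (Q = ((-2 - 5*4) + 0)**2 = ((-2 - 20) + 0)**2 = (-22 + 0)**2 = (-22)**2 = 484)
s(y) = 6*(-2 + y)/(-18 + y) (s(y) = 6*((y - 2)/(y - 18)) = 6*((-2 + y)/(-18 + y)) = 6*(-2 + y)/(-18 + y))
(m(Q) + s(-17))**2 = (-13 + 6*(-2 - 17)/(-18 - 17))**2 = (-13 + 6*(-19)/(-35))**2 = (-13 + 6*(-1/35)*(-19))**2 = (-13 + 114/35)**2 = (-341/35)**2 = 116281/1225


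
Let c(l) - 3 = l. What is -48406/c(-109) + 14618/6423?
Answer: 156230623/340419 ≈ 458.94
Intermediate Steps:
c(l) = 3 + l
-48406/c(-109) + 14618/6423 = -48406/(3 - 109) + 14618/6423 = -48406/(-106) + 14618*(1/6423) = -48406*(-1/106) + 14618/6423 = 24203/53 + 14618/6423 = 156230623/340419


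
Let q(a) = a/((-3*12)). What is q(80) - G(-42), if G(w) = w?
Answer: 358/9 ≈ 39.778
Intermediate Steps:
q(a) = -a/36 (q(a) = a/(-36) = a*(-1/36) = -a/36)
q(80) - G(-42) = -1/36*80 - 1*(-42) = -20/9 + 42 = 358/9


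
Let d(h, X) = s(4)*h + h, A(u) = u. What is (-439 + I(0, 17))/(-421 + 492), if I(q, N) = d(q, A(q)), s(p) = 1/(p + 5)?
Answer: -439/71 ≈ -6.1831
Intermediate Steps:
s(p) = 1/(5 + p)
d(h, X) = 10*h/9 (d(h, X) = h/(5 + 4) + h = h/9 + h = 10*h/9)
I(q, N) = 10*q/9
(-439 + I(0, 17))/(-421 + 492) = (-439 + (10/9)*0)/(-421 + 492) = (-439 + 0)/71 = -439*1/71 = -439/71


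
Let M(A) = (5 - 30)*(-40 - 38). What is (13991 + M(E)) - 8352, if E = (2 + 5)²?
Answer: 7589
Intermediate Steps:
E = 49 (E = 7² = 49)
M(A) = 1950 (M(A) = -25*(-78) = 1950)
(13991 + M(E)) - 8352 = (13991 + 1950) - 8352 = 15941 - 8352 = 7589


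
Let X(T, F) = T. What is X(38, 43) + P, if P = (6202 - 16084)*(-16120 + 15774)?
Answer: 3419210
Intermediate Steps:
P = 3419172 (P = -9882*(-346) = 3419172)
X(38, 43) + P = 38 + 3419172 = 3419210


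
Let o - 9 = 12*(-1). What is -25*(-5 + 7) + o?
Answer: -53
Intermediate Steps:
o = -3 (o = 9 + 12*(-1) = 9 - 12 = -3)
-25*(-5 + 7) + o = -25*(-5 + 7) - 3 = -25*2 - 3 = -50 - 3 = -53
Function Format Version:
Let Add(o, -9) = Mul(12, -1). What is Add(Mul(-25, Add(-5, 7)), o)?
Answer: -53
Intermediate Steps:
o = -3 (o = Add(9, Mul(12, -1)) = Add(9, -12) = -3)
Add(Mul(-25, Add(-5, 7)), o) = Add(Mul(-25, Add(-5, 7)), -3) = Add(Mul(-25, 2), -3) = Add(-50, -3) = -53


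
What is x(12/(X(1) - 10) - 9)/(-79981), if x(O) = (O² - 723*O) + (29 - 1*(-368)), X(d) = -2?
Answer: -7727/79981 ≈ -0.096610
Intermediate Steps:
x(O) = 397 + O² - 723*O (x(O) = (O² - 723*O) + (29 + 368) = (O² - 723*O) + 397 = 397 + O² - 723*O)
x(12/(X(1) - 10) - 9)/(-79981) = (397 + (12/(-2 - 10) - 9)² - 723*(12/(-2 - 10) - 9))/(-79981) = (397 + (12/(-12) - 9)² - 723*(12/(-12) - 9))*(-1/79981) = (397 + (-1/12*12 - 9)² - 723*(-1/12*12 - 9))*(-1/79981) = (397 + (-1 - 9)² - 723*(-1 - 9))*(-1/79981) = (397 + (-10)² - 723*(-10))*(-1/79981) = (397 + 100 + 7230)*(-1/79981) = 7727*(-1/79981) = -7727/79981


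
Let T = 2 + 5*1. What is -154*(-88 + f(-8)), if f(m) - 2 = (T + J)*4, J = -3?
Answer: 10780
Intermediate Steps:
T = 7 (T = 2 + 5 = 7)
f(m) = 18 (f(m) = 2 + (7 - 3)*4 = 2 + 4*4 = 2 + 16 = 18)
-154*(-88 + f(-8)) = -154*(-88 + 18) = -154*(-70) = 10780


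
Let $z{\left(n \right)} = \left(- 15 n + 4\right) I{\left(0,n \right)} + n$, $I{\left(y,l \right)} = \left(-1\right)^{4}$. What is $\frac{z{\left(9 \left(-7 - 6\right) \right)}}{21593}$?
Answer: $\frac{1642}{21593} \approx 0.076043$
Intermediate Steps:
$I{\left(y,l \right)} = 1$
$z{\left(n \right)} = 4 - 14 n$ ($z{\left(n \right)} = \left(- 15 n + 4\right) 1 + n = \left(4 - 15 n\right) 1 + n = \left(4 - 15 n\right) + n = 4 - 14 n$)
$\frac{z{\left(9 \left(-7 - 6\right) \right)}}{21593} = \frac{4 - 14 \cdot 9 \left(-7 - 6\right)}{21593} = \left(4 - 14 \cdot 9 \left(-13\right)\right) \frac{1}{21593} = \left(4 - -1638\right) \frac{1}{21593} = \left(4 + 1638\right) \frac{1}{21593} = 1642 \cdot \frac{1}{21593} = \frac{1642}{21593}$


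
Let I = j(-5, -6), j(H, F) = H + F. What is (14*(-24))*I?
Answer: 3696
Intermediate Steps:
j(H, F) = F + H
I = -11 (I = -6 - 5 = -11)
(14*(-24))*I = (14*(-24))*(-11) = -336*(-11) = 3696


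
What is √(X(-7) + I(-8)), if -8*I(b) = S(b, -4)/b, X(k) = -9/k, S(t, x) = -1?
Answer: √3983/56 ≈ 1.1270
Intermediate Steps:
I(b) = 1/(8*b) (I(b) = -(-1)/(8*b) = 1/(8*b))
√(X(-7) + I(-8)) = √(-9/(-7) + (⅛)/(-8)) = √(-9*(-⅐) + (⅛)*(-⅛)) = √(9/7 - 1/64) = √(569/448) = √3983/56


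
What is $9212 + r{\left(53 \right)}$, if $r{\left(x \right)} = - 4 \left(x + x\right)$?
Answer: $8788$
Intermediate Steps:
$r{\left(x \right)} = - 8 x$ ($r{\left(x \right)} = - 4 \cdot 2 x = - 8 x$)
$9212 + r{\left(53 \right)} = 9212 - 424 = 8788$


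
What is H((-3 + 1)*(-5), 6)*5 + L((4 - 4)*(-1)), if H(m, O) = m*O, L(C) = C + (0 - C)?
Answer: 300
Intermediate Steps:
L(C) = 0 (L(C) = C - C = 0)
H(m, O) = O*m
H((-3 + 1)*(-5), 6)*5 + L((4 - 4)*(-1)) = (6*((-3 + 1)*(-5)))*5 + 0 = (6*(-2*(-5)))*5 + 0 = (6*10)*5 + 0 = 60*5 + 0 = 300 + 0 = 300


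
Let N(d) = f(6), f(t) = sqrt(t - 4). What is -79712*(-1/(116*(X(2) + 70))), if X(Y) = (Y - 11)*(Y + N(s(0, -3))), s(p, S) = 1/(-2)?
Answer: 518128/36859 + 89676*sqrt(2)/36859 ≈ 17.498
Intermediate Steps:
s(p, S) = -1/2
f(t) = sqrt(-4 + t)
N(d) = sqrt(2) (N(d) = sqrt(-4 + 6) = sqrt(2))
X(Y) = (-11 + Y)*(Y + sqrt(2)) (X(Y) = (Y - 11)*(Y + sqrt(2)) = (-11 + Y)*(Y + sqrt(2)))
-79712*(-1/(116*(X(2) + 70))) = -79712*(-1/(116*((2**2 - 11*2 - 11*sqrt(2) + 2*sqrt(2)) + 70))) = -79712*(-1/(116*((4 - 22 - 11*sqrt(2) + 2*sqrt(2)) + 70))) = -79712*(-1/(116*((-18 - 9*sqrt(2)) + 70))) = -79712*(-1/(116*(52 - 9*sqrt(2)))) = -79712/(-6032 + 1044*sqrt(2))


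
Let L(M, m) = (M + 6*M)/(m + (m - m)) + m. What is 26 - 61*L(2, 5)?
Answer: -2249/5 ≈ -449.80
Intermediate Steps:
L(M, m) = m + 7*M/m (L(M, m) = (7*M)/(m + 0) + m = (7*M)/m + m = 7*M/m + m = m + 7*M/m)
26 - 61*L(2, 5) = 26 - 61*(5 + 7*2/5) = 26 - 61*(5 + 7*2*(⅕)) = 26 - 61*(5 + 14/5) = 26 - 61*39/5 = 26 - 2379/5 = -2249/5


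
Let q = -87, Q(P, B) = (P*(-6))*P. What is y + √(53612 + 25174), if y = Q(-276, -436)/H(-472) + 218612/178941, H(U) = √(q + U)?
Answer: 218612/178941 + 3*√8754 + 457056*I*√559/559 ≈ 281.91 + 19331.0*I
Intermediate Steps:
Q(P, B) = -6*P² (Q(P, B) = (-6*P)*P = -6*P²)
H(U) = √(-87 + U)
y = 218612/178941 + 457056*I*√559/559 (y = (-6*(-276)²)/(√(-87 - 472)) + 218612/178941 = (-6*76176)/(√(-559)) + 218612*(1/178941) = -457056*(-I*√559/559) + 218612/178941 = -(-457056)*I*√559/559 + 218612/178941 = 457056*I*√559/559 + 218612/178941 = 218612/178941 + 457056*I*√559/559 ≈ 1.2217 + 19331.0*I)
y + √(53612 + 25174) = (218612/178941 + 457056*I*√559/559) + √(53612 + 25174) = (218612/178941 + 457056*I*√559/559) + √78786 = (218612/178941 + 457056*I*√559/559) + 3*√8754 = 218612/178941 + 3*√8754 + 457056*I*√559/559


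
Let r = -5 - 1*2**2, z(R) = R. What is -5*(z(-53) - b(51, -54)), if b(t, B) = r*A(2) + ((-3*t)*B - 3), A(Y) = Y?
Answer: 41470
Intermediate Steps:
r = -9 (r = -5 - 1*4 = -5 - 4 = -9)
b(t, B) = -21 - 3*B*t (b(t, B) = -9*2 + ((-3*t)*B - 3) = -18 + (-3*B*t - 3) = -18 + (-3 - 3*B*t) = -21 - 3*B*t)
-5*(z(-53) - b(51, -54)) = -5*(-53 - (-21 - 3*(-54)*51)) = -5*(-53 - (-21 + 8262)) = -5*(-53 - 1*8241) = -5*(-53 - 8241) = -5*(-8294) = 41470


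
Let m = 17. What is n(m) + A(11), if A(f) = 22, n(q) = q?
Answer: 39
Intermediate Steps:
n(m) + A(11) = 17 + 22 = 39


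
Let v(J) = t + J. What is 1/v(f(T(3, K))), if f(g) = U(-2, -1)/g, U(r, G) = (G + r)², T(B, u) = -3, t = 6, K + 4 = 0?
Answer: ⅓ ≈ 0.33333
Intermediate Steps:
K = -4 (K = -4 + 0 = -4)
f(g) = 9/g (f(g) = (-1 - 2)²/g = (-3)²/g = 9/g)
v(J) = 6 + J
1/v(f(T(3, K))) = 1/(6 + 9/(-3)) = 1/(6 + 9*(-⅓)) = 1/(6 - 3) = 1/3 = ⅓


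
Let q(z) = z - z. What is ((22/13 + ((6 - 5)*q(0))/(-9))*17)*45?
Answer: 16830/13 ≈ 1294.6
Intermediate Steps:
q(z) = 0
((22/13 + ((6 - 5)*q(0))/(-9))*17)*45 = ((22/13 + ((6 - 5)*0)/(-9))*17)*45 = ((22*(1/13) + (1*0)*(-⅑))*17)*45 = ((22/13 + 0*(-⅑))*17)*45 = ((22/13 + 0)*17)*45 = ((22/13)*17)*45 = (374/13)*45 = 16830/13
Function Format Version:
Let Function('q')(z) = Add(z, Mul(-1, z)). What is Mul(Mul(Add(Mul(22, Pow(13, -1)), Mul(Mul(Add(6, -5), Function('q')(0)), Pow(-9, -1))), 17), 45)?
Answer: Rational(16830, 13) ≈ 1294.6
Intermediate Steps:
Function('q')(z) = 0
Mul(Mul(Add(Mul(22, Pow(13, -1)), Mul(Mul(Add(6, -5), Function('q')(0)), Pow(-9, -1))), 17), 45) = Mul(Mul(Add(Mul(22, Pow(13, -1)), Mul(Mul(Add(6, -5), 0), Pow(-9, -1))), 17), 45) = Mul(Mul(Add(Mul(22, Rational(1, 13)), Mul(Mul(1, 0), Rational(-1, 9))), 17), 45) = Mul(Mul(Add(Rational(22, 13), Mul(0, Rational(-1, 9))), 17), 45) = Mul(Mul(Add(Rational(22, 13), 0), 17), 45) = Mul(Mul(Rational(22, 13), 17), 45) = Mul(Rational(374, 13), 45) = Rational(16830, 13)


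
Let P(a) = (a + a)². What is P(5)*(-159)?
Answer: -15900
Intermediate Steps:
P(a) = 4*a² (P(a) = (2*a)² = 4*a²)
P(5)*(-159) = (4*5²)*(-159) = (4*25)*(-159) = 100*(-159) = -15900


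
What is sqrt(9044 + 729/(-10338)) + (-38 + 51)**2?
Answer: 169 + sqrt(107395902926)/3446 ≈ 264.10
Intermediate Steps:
sqrt(9044 + 729/(-10338)) + (-38 + 51)**2 = sqrt(9044 + 729*(-1/10338)) + 13**2 = sqrt(9044 - 243/3446) + 169 = sqrt(31165381/3446) + 169 = sqrt(107395902926)/3446 + 169 = 169 + sqrt(107395902926)/3446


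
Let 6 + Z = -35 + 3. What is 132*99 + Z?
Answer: 13030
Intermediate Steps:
Z = -38 (Z = -6 + (-35 + 3) = -6 - 32 = -38)
132*99 + Z = 132*99 - 38 = 13068 - 38 = 13030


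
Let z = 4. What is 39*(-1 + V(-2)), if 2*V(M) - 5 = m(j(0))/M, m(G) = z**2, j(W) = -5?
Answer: -195/2 ≈ -97.500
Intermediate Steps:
m(G) = 16 (m(G) = 4**2 = 16)
V(M) = 5/2 + 8/M (V(M) = 5/2 + (16/M)/2 = 5/2 + 8/M)
39*(-1 + V(-2)) = 39*(-1 + (5/2 + 8/(-2))) = 39*(-1 + (5/2 + 8*(-1/2))) = 39*(-1 + (5/2 - 4)) = 39*(-1 - 3/2) = 39*(-5/2) = -195/2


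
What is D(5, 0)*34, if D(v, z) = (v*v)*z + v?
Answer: 170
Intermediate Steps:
D(v, z) = v + z*v**2 (D(v, z) = v**2*z + v = z*v**2 + v = v + z*v**2)
D(5, 0)*34 = (5*(1 + 5*0))*34 = (5*(1 + 0))*34 = (5*1)*34 = 5*34 = 170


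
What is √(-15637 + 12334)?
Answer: 3*I*√367 ≈ 57.472*I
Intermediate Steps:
√(-15637 + 12334) = √(-3303) = 3*I*√367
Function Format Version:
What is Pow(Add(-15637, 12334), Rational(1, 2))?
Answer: Mul(3, I, Pow(367, Rational(1, 2))) ≈ Mul(57.472, I)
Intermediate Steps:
Pow(Add(-15637, 12334), Rational(1, 2)) = Pow(-3303, Rational(1, 2)) = Mul(3, I, Pow(367, Rational(1, 2)))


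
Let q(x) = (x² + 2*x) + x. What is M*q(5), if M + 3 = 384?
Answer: 15240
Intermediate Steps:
q(x) = x² + 3*x
M = 381 (M = -3 + 384 = 381)
M*q(5) = 381*(5*(3 + 5)) = 381*(5*8) = 381*40 = 15240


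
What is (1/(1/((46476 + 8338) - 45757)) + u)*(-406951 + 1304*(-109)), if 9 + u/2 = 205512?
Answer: -230651132481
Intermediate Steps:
u = 411006 (u = -18 + 2*205512 = -18 + 411024 = 411006)
(1/(1/((46476 + 8338) - 45757)) + u)*(-406951 + 1304*(-109)) = (1/(1/((46476 + 8338) - 45757)) + 411006)*(-406951 + 1304*(-109)) = (1/(1/(54814 - 45757)) + 411006)*(-406951 - 142136) = (1/(1/9057) + 411006)*(-549087) = (9057 + 411006)*(-549087) = 420063*(-549087) = -230651132481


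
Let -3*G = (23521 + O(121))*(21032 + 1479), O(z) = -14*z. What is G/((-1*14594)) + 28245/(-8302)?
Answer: 145640397418/12981363 ≈ 11219.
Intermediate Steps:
G = -491347597/3 (G = -(23521 - 14*121)*(21032 + 1479)/3 = -(23521 - 1694)*22511/3 = -21827*22511/3 = -⅓*491347597 = -491347597/3 ≈ -1.6378e+8)
G/((-1*14594)) + 28245/(-8302) = -491347597/(3*((-1*14594))) + 28245/(-8302) = -491347597/3/(-14594) + 28245*(-1/8302) = -491347597/3*(-1/14594) - 4035/1186 = 491347597/43782 - 4035/1186 = 145640397418/12981363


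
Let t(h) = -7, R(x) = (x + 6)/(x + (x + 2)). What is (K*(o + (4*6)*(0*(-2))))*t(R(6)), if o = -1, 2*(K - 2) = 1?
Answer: 35/2 ≈ 17.500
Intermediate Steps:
K = 5/2 (K = 2 + (½)*1 = 2 + ½ = 5/2 ≈ 2.5000)
R(x) = (6 + x)/(2 + 2*x) (R(x) = (6 + x)/(x + (2 + x)) = (6 + x)/(2 + 2*x))
(K*(o + (4*6)*(0*(-2))))*t(R(6)) = (5*(-1 + (4*6)*(0*(-2)))/2)*(-7) = (5*(-1 + 24*0)/2)*(-7) = (5*(-1 + 0)/2)*(-7) = ((5/2)*(-1))*(-7) = -5/2*(-7) = 35/2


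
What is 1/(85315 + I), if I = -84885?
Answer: 1/430 ≈ 0.0023256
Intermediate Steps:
1/(85315 + I) = 1/(85315 - 84885) = 1/430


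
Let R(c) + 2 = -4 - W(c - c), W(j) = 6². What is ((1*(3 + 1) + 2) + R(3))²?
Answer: 1296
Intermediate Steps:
W(j) = 36
R(c) = -42 (R(c) = -2 + (-4 - 1*36) = -2 + (-4 - 36) = -2 - 40 = -42)
((1*(3 + 1) + 2) + R(3))² = ((1*(3 + 1) + 2) - 42)² = ((1*4 + 2) - 42)² = ((4 + 2) - 42)² = (6 - 42)² = (-36)² = 1296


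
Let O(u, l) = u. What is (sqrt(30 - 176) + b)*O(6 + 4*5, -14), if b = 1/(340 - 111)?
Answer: 26/229 + 26*I*sqrt(146) ≈ 0.11354 + 314.16*I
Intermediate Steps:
b = 1/229 ≈ 0.0043668
(sqrt(30 - 176) + b)*O(6 + 4*5, -14) = (sqrt(30 - 176) + 1/229)*(6 + 4*5) = (sqrt(-146) + 1/229)*(6 + 20) = (I*sqrt(146) + 1/229)*26 = (1/229 + I*sqrt(146))*26 = 26/229 + 26*I*sqrt(146)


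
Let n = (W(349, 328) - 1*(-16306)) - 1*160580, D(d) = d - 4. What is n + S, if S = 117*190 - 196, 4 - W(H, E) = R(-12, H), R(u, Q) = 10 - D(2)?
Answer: -122248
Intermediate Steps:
D(d) = -4 + d
R(u, Q) = 12 (R(u, Q) = 10 - (-4 + 2) = 10 - 1*(-2) = 10 + 2 = 12)
W(H, E) = -8 (W(H, E) = 4 - 1*12 = 4 - 12 = -8)
S = 22034 (S = 22230 - 196 = 22034)
n = -144282 (n = (-8 - 1*(-16306)) - 1*160580 = (-8 + 16306) - 160580 = 16298 - 160580 = -144282)
n + S = -144282 + 22034 = -122248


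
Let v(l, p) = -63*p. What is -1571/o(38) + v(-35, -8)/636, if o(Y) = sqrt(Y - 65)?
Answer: 42/53 + 1571*I*sqrt(3)/9 ≈ 0.79245 + 302.34*I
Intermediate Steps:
o(Y) = sqrt(-65 + Y)
-1571/o(38) + v(-35, -8)/636 = -1571/sqrt(-65 + 38) - 63*(-8)/636 = -1571*(-I*sqrt(3)/9) + 504*(1/636) = -1571*(-I*sqrt(3)/9) + 42/53 = -(-1571)*I*sqrt(3)/9 + 42/53 = 1571*I*sqrt(3)/9 + 42/53 = 42/53 + 1571*I*sqrt(3)/9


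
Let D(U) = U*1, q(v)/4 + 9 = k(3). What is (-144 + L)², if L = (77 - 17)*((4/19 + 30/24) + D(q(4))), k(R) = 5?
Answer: 372914721/361 ≈ 1.0330e+6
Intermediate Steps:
q(v) = -16 (q(v) = -36 + 4*5 = -36 + 20 = -16)
D(U) = U
L = -16575/19 (L = (77 - 17)*((4/19 + 30/24) - 16) = 60*((4*(1/19) + 30*(1/24)) - 16) = 60*((4/19 + 5/4) - 16) = 60*(111/76 - 16) = 60*(-1105/76) = -16575/19 ≈ -872.37)
(-144 + L)² = (-144 - 16575/19)² = (-19311/19)² = 372914721/361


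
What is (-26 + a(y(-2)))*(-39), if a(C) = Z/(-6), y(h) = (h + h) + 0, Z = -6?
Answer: 975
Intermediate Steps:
y(h) = 2*h (y(h) = 2*h + 0 = 2*h)
a(C) = 1 (a(C) = -6/(-6) = -6*(-1/6) = 1)
(-26 + a(y(-2)))*(-39) = (-26 + 1)*(-39) = -25*(-39) = 975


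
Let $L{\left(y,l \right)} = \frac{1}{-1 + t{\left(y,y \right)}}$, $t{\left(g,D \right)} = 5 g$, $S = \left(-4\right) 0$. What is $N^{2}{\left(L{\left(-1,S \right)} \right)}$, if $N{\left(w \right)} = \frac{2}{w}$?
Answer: $144$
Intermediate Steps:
$S = 0$
$L{\left(y,l \right)} = \frac{1}{-1 + 5 y}$
$N^{2}{\left(L{\left(-1,S \right)} \right)} = \left(\frac{2}{\frac{1}{-1 + 5 \left(-1\right)}}\right)^{2} = \left(\frac{2}{\frac{1}{-1 - 5}}\right)^{2} = \left(\frac{2}{\frac{1}{-6}}\right)^{2} = \left(\frac{2}{- \frac{1}{6}}\right)^{2} = \left(2 \left(-6\right)\right)^{2} = \left(-12\right)^{2} = 144$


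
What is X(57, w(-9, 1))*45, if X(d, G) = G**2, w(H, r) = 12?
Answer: 6480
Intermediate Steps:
X(57, w(-9, 1))*45 = 12**2*45 = 144*45 = 6480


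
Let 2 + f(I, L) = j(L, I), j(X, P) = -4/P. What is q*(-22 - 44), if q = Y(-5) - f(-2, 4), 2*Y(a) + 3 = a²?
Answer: -726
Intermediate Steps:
Y(a) = -3/2 + a²/2
f(I, L) = -2 - 4/I
q = 11 (q = (-3/2 + (½)*(-5)²) - (-2 - 4/(-2)) = (-3/2 + (½)*25) - (-2 - 4*(-½)) = (-3/2 + 25/2) - (-2 + 2) = 11 - 1*0 = 11 + 0 = 11)
q*(-22 - 44) = 11*(-22 - 44) = 11*(-66) = -726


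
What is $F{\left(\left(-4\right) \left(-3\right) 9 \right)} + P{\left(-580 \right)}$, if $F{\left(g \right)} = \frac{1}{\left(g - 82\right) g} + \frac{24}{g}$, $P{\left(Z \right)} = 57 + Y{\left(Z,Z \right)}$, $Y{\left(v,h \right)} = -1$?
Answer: $\frac{157873}{2808} \approx 56.223$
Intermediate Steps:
$P{\left(Z \right)} = 56$ ($P{\left(Z \right)} = 57 - 1 = 56$)
$F{\left(g \right)} = \frac{24}{g} + \frac{1}{g \left(-82 + g\right)}$ ($F{\left(g \right)} = \frac{1}{\left(-82 + g\right) g} + \frac{24}{g} = \frac{1}{g \left(-82 + g\right)} + \frac{24}{g} = \frac{24}{g} + \frac{1}{g \left(-82 + g\right)}$)
$F{\left(\left(-4\right) \left(-3\right) 9 \right)} + P{\left(-580 \right)} = \frac{-1967 + 24 \left(-4\right) \left(-3\right) 9}{\left(-4\right) \left(-3\right) 9 \left(-82 + \left(-4\right) \left(-3\right) 9\right)} + 56 = \frac{-1967 + 24 \cdot 12 \cdot 9}{12 \cdot 9 \left(-82 + 12 \cdot 9\right)} + 56 = \frac{-1967 + 24 \cdot 108}{108 \left(-82 + 108\right)} + 56 = \frac{-1967 + 2592}{108 \cdot 26} + 56 = \frac{1}{108} \cdot \frac{1}{26} \cdot 625 + 56 = \frac{625}{2808} + 56 = \frac{157873}{2808}$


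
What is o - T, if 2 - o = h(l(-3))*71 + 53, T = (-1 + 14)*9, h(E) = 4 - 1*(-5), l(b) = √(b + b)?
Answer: -807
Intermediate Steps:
l(b) = √2*√b (l(b) = √(2*b) = √2*√b)
h(E) = 9 (h(E) = 4 + 5 = 9)
T = 117 (T = 13*9 = 117)
o = -690 (o = 2 - (9*71 + 53) = 2 - (639 + 53) = 2 - 1*692 = 2 - 692 = -690)
o - T = -690 - 1*117 = -690 - 117 = -807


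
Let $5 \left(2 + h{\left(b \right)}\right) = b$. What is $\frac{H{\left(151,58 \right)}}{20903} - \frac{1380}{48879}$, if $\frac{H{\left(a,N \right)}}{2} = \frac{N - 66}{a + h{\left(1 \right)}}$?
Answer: $- \frac{3587188460}{127033571967} \approx -0.028238$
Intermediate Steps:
$h{\left(b \right)} = -2 + \frac{b}{5}$
$H{\left(a,N \right)} = \frac{2 \left(-66 + N\right)}{- \frac{9}{5} + a}$ ($H{\left(a,N \right)} = 2 \frac{N - 66}{a + \left(-2 + \frac{1}{5} \cdot 1\right)} = 2 \frac{-66 + N}{a + \left(-2 + \frac{1}{5}\right)} = 2 \frac{-66 + N}{a - \frac{9}{5}} = 2 \frac{-66 + N}{- \frac{9}{5} + a} = \frac{2 \left(-66 + N\right)}{- \frac{9}{5} + a}$)
$\frac{H{\left(151,58 \right)}}{20903} - \frac{1380}{48879} = \frac{10 \frac{1}{-9 + 5 \cdot 151} \left(-66 + 58\right)}{20903} - \frac{1380}{48879} = 10 \frac{1}{-9 + 755} \left(-8\right) \frac{1}{20903} - \frac{460}{16293} = 10 \cdot \frac{1}{746} \left(-8\right) \frac{1}{20903} - \frac{460}{16293} = \left(- \frac{40}{373}\right) \frac{1}{20903} - \frac{460}{16293} = - \frac{40}{7796819} - \frac{460}{16293} = - \frac{3587188460}{127033571967}$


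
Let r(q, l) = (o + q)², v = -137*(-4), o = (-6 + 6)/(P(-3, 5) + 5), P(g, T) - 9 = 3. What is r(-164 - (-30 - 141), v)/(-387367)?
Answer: -49/387367 ≈ -0.00012650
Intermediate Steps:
P(g, T) = 12 (P(g, T) = 9 + 3 = 12)
o = 0 (o = (-6 + 6)/(12 + 5) = 0/17 = 0*(1/17) = 0)
v = 548
r(q, l) = q² (r(q, l) = (0 + q)² = q²)
r(-164 - (-30 - 141), v)/(-387367) = (-164 - (-30 - 141))²/(-387367) = (-164 - 1*(-171))²*(-1/387367) = (-164 + 171)²*(-1/387367) = 7²*(-1/387367) = 49*(-1/387367) = -49/387367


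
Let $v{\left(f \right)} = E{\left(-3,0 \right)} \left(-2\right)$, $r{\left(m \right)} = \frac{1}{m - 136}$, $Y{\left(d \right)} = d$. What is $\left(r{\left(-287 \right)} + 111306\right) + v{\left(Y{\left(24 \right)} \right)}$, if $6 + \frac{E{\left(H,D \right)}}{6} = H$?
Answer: $\frac{47128121}{423} \approx 1.1141 \cdot 10^{5}$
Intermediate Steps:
$E{\left(H,D \right)} = -36 + 6 H$
$r{\left(m \right)} = \frac{1}{-136 + m}$
$v{\left(f \right)} = 108$ ($v{\left(f \right)} = \left(-36 + 6 \left(-3\right)\right) \left(-2\right) = \left(-36 - 18\right) \left(-2\right) = \left(-54\right) \left(-2\right) = 108$)
$\left(r{\left(-287 \right)} + 111306\right) + v{\left(Y{\left(24 \right)} \right)} = \left(\frac{1}{-136 - 287} + 111306\right) + 108 = \left(\frac{1}{-423} + 111306\right) + 108 = \left(- \frac{1}{423} + 111306\right) + 108 = \frac{47082437}{423} + 108 = \frac{47128121}{423}$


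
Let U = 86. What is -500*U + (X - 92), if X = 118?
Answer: -42974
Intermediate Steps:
-500*U + (X - 92) = -500*86 + (118 - 92) = -43000 + 26 = -42974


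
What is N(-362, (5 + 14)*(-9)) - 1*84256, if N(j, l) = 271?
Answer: -83985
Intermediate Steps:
N(-362, (5 + 14)*(-9)) - 1*84256 = 271 - 1*84256 = 271 - 84256 = -83985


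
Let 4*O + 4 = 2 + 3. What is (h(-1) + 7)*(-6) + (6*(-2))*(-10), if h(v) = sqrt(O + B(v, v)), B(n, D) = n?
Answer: 78 - 3*I*sqrt(3) ≈ 78.0 - 5.1962*I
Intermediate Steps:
O = 1/4 (O = -1 + (2 + 3)/4 = -1 + (1/4)*5 = -1 + 5/4 = 1/4 ≈ 0.25000)
h(v) = sqrt(1/4 + v)
(h(-1) + 7)*(-6) + (6*(-2))*(-10) = (sqrt(1 + 4*(-1))/2 + 7)*(-6) + (6*(-2))*(-10) = (sqrt(1 - 4)/2 + 7)*(-6) - 12*(-10) = (sqrt(-3)/2 + 7)*(-6) + 120 = ((I*sqrt(3))/2 + 7)*(-6) + 120 = (I*sqrt(3)/2 + 7)*(-6) + 120 = (7 + I*sqrt(3)/2)*(-6) + 120 = (-42 - 3*I*sqrt(3)) + 120 = 78 - 3*I*sqrt(3)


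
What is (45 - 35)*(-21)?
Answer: -210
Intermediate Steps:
(45 - 35)*(-21) = 10*(-21) = -210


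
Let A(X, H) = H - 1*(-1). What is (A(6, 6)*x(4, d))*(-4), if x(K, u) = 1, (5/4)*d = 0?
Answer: -28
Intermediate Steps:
d = 0 (d = (4/5)*0 = 0)
A(X, H) = 1 + H (A(X, H) = H + 1 = 1 + H)
(A(6, 6)*x(4, d))*(-4) = ((1 + 6)*1)*(-4) = (7*1)*(-4) = 7*(-4) = -28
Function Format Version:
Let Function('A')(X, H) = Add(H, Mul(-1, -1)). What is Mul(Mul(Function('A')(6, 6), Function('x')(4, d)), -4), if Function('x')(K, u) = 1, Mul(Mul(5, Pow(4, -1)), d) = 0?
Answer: -28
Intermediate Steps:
d = 0 (d = Mul(Rational(4, 5), 0) = 0)
Function('A')(X, H) = Add(1, H) (Function('A')(X, H) = Add(H, 1) = Add(1, H))
Mul(Mul(Function('A')(6, 6), Function('x')(4, d)), -4) = Mul(Mul(Add(1, 6), 1), -4) = Mul(Mul(7, 1), -4) = Mul(7, -4) = -28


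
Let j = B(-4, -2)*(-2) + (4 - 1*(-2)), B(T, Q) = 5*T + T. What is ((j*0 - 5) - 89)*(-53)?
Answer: 4982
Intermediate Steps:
B(T, Q) = 6*T
j = 54 (j = (6*(-4))*(-2) + (4 - 1*(-2)) = -24*(-2) + (4 + 2) = 48 + 6 = 54)
((j*0 - 5) - 89)*(-53) = ((54*0 - 5) - 89)*(-53) = ((0 - 5) - 89)*(-53) = (-5 - 89)*(-53) = -94*(-53) = 4982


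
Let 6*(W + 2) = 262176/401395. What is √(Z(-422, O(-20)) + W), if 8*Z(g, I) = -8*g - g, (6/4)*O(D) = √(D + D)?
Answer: √304744193356955/802790 ≈ 21.745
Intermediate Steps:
O(D) = 2*√2*√D/3 (O(D) = 2*√(D + D)/3 = 2*√(2*D)/3 = 2*(√2*√D)/3 = 2*√2*√D/3)
W = -759094/401395 (W = -2 + (262176/401395)/6 = -2 + (262176*(1/401395))/6 = -2 + (⅙)*(262176/401395) = -2 + 43696/401395 = -759094/401395 ≈ -1.8911)
Z(g, I) = -9*g/8 (Z(g, I) = (-8*g - g)/8 = (-9*g)/8 = -9*g/8)
√(Z(-422, O(-20)) + W) = √(-9/8*(-422) - 759094/401395) = √(1899/4 - 759094/401395) = √(759212729/1605580) = √304744193356955/802790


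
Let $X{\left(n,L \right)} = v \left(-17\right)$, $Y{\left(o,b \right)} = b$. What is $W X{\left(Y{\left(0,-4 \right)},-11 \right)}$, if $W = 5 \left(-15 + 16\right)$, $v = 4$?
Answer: $-340$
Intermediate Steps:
$W = 5$ ($W = 5 \cdot 1 = 5$)
$X{\left(n,L \right)} = -68$ ($X{\left(n,L \right)} = 4 \left(-17\right) = -68$)
$W X{\left(Y{\left(0,-4 \right)},-11 \right)} = 5 \left(-68\right) = -340$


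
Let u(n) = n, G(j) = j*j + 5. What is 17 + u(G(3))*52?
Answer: 745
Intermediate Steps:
G(j) = 5 + j**2 (G(j) = j**2 + 5 = 5 + j**2)
17 + u(G(3))*52 = 17 + (5 + 3**2)*52 = 17 + (5 + 9)*52 = 17 + 14*52 = 17 + 728 = 745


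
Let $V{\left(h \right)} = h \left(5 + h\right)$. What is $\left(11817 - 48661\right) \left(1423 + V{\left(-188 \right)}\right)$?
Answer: $-1320009988$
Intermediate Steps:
$\left(11817 - 48661\right) \left(1423 + V{\left(-188 \right)}\right) = \left(11817 - 48661\right) \left(1423 - 188 \left(5 - 188\right)\right) = - 36844 \left(1423 - -34404\right) = - 36844 \left(1423 + 34404\right) = \left(-36844\right) 35827 = -1320009988$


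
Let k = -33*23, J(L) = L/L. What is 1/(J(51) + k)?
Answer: -1/758 ≈ -0.0013193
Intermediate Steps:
J(L) = 1
k = -759
1/(J(51) + k) = 1/(1 - 759) = 1/(-758) = -1/758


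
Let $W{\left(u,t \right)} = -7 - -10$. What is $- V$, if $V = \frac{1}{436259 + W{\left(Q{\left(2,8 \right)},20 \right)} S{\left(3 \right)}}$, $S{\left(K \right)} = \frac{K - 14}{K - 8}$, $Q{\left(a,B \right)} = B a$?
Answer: $- \frac{5}{2181328} \approx -2.2922 \cdot 10^{-6}$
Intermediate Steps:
$W{\left(u,t \right)} = 3$ ($W{\left(u,t \right)} = -7 + 10 = 3$)
$S{\left(K \right)} = \frac{-14 + K}{-8 + K}$
$V = \frac{5}{2181328}$ ($V = \frac{1}{436259 + 3 \frac{-14 + 3}{-8 + 3}} = \frac{1}{436259 + 3 \frac{1}{-5} \left(-11\right)} = \frac{1}{436259 + 3 \left(\left(- \frac{1}{5}\right) \left(-11\right)\right)} = \frac{1}{436259 + 3 \cdot \frac{11}{5}} = \frac{1}{436259 + \frac{33}{5}} = \frac{1}{\frac{2181328}{5}} = \frac{5}{2181328} \approx 2.2922 \cdot 10^{-6}$)
$- V = \left(-1\right) \frac{5}{2181328} = - \frac{5}{2181328}$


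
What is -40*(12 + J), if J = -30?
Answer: 720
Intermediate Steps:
-40*(12 + J) = -40*(12 - 30) = -40*(-18) = 720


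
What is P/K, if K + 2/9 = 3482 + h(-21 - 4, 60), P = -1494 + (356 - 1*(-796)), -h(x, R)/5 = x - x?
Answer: -1539/15668 ≈ -0.098226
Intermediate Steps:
h(x, R) = 0 (h(x, R) = -5*(x - x) = -5*0 = 0)
P = -342 (P = -1494 + (356 + 796) = -1494 + 1152 = -342)
K = 31336/9 (K = -2/9 + (3482 + 0) = -2/9 + 3482 = 31336/9 ≈ 3481.8)
P/K = -342/31336/9 = -342*9/31336 = -1539/15668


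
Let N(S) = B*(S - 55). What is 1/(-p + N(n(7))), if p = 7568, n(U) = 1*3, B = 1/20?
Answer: -5/37853 ≈ -0.00013209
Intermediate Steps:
B = 1/20 ≈ 0.050000
n(U) = 3
N(S) = -11/4 + S/20 (N(S) = (S - 55)/20 = (-55 + S)/20 = -11/4 + S/20)
1/(-p + N(n(7))) = 1/(-1*7568 + (-11/4 + (1/20)*3)) = 1/(-7568 + (-11/4 + 3/20)) = 1/(-7568 - 13/5) = 1/(-37853/5) = -5/37853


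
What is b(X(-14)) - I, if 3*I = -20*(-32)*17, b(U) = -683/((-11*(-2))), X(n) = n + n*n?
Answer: -241409/66 ≈ -3657.7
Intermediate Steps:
X(n) = n + n²
b(U) = -683/22
I = 10880/3 (I = (-20*(-32)*17)/3 = (640*17)/3 = (⅓)*10880 = 10880/3 ≈ 3626.7)
b(X(-14)) - I = -683/22 - 1*10880/3 = -683/22 - 10880/3 = -241409/66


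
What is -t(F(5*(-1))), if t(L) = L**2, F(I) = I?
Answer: -25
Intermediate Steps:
-t(F(5*(-1))) = -(5*(-1))**2 = -1*(-5)**2 = -1*25 = -25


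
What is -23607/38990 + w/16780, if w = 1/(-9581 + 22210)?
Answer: -100053367907/165251020676 ≈ -0.60546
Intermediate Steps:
w = 1/12629 ≈ 7.9183e-5
-23607/38990 + w/16780 = -23607/38990 + (1/12629)/16780 = -23607*1/38990 + (1/12629)*(1/16780) = -23607/38990 + 1/211914620 = -100053367907/165251020676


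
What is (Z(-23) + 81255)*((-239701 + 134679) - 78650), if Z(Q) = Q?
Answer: -14920043904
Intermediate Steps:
(Z(-23) + 81255)*((-239701 + 134679) - 78650) = (-23 + 81255)*((-239701 + 134679) - 78650) = 81232*(-105022 - 78650) = 81232*(-183672) = -14920043904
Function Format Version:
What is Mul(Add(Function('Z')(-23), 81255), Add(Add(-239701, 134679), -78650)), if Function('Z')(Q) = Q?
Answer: -14920043904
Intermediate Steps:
Mul(Add(Function('Z')(-23), 81255), Add(Add(-239701, 134679), -78650)) = Mul(Add(-23, 81255), Add(Add(-239701, 134679), -78650)) = Mul(81232, Add(-105022, -78650)) = Mul(81232, -183672) = -14920043904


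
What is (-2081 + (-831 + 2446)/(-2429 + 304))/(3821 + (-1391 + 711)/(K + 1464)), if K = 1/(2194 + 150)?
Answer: -59531691716/109255121975 ≈ -0.54489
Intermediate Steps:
K = 1/2344 ≈ 0.00042662
(-2081 + (-831 + 2446)/(-2429 + 304))/(3821 + (-1391 + 711)/(K + 1464)) = (-2081 + (-831 + 2446)/(-2429 + 304))/(3821 + (-1391 + 711)/(1/2344 + 1464)) = (-2081 + 1615/(-2125))/(3821 - 680/3431617/2344) = (-2081 + 1615*(-1/2125))/(3821 - 680*2344/3431617) = (-2081 - 19/25)/(3821 - 1593920/3431617) = -52044/(25*13110614637/3431617) = -52044/25*3431617/13110614637 = -59531691716/109255121975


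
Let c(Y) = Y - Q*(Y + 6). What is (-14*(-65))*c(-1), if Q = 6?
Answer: -28210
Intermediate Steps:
c(Y) = -36 - 5*Y (c(Y) = Y - 6*(Y + 6) = Y - 6*(6 + Y) = Y - (36 + 6*Y) = Y + (-36 - 6*Y) = -36 - 5*Y)
(-14*(-65))*c(-1) = (-14*(-65))*(-36 - 5*(-1)) = 910*(-36 + 5) = 910*(-31) = -28210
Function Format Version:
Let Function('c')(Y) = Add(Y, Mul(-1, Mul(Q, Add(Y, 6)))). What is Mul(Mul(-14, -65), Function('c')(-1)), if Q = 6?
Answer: -28210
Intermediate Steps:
Function('c')(Y) = Add(-36, Mul(-5, Y)) (Function('c')(Y) = Add(Y, Mul(-1, Mul(6, Add(Y, 6)))) = Add(Y, Mul(-1, Mul(6, Add(6, Y)))) = Add(Y, Mul(-1, Add(36, Mul(6, Y)))) = Add(Y, Add(-36, Mul(-6, Y))) = Add(-36, Mul(-5, Y)))
Mul(Mul(-14, -65), Function('c')(-1)) = Mul(Mul(-14, -65), Add(-36, Mul(-5, -1))) = Mul(910, Add(-36, 5)) = Mul(910, -31) = -28210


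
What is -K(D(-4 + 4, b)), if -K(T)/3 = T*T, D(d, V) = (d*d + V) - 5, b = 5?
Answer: 0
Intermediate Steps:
D(d, V) = -5 + V + d**2 (D(d, V) = (d**2 + V) - 5 = (V + d**2) - 5 = -5 + V + d**2)
K(T) = -3*T**2 (K(T) = -3*T*T = -3*T**2)
-K(D(-4 + 4, b)) = -(-3)*(-5 + 5 + (-4 + 4)**2)**2 = -(-3)*(-5 + 5 + 0**2)**2 = -(-3)*(-5 + 5 + 0)**2 = -(-3)*0**2 = -(-3)*0 = -1*0 = 0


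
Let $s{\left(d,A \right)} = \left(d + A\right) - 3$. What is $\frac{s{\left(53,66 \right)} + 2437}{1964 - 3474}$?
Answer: $- \frac{2553}{1510} \approx -1.6907$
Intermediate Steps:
$s{\left(d,A \right)} = -3 + A + d$ ($s{\left(d,A \right)} = \left(A + d\right) - 3 = -3 + A + d$)
$\frac{s{\left(53,66 \right)} + 2437}{1964 - 3474} = \frac{\left(-3 + 66 + 53\right) + 2437}{1964 - 3474} = \frac{116 + 2437}{-1510} = 2553 \left(- \frac{1}{1510}\right) = - \frac{2553}{1510}$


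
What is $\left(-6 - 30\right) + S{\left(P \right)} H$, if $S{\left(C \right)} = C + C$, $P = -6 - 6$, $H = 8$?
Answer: $-228$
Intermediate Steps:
$P = -12$ ($P = -6 - 6 = -12$)
$S{\left(C \right)} = 2 C$
$\left(-6 - 30\right) + S{\left(P \right)} H = \left(-6 - 30\right) + 2 \left(-12\right) 8 = \left(-6 - 30\right) - 192 = -36 - 192 = -228$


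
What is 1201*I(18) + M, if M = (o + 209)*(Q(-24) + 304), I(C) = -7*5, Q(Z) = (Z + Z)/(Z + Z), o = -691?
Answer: -189045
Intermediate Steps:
Q(Z) = 1 (Q(Z) = (2*Z)/((2*Z)) = (2*Z)*(1/(2*Z)) = 1)
I(C) = -35
M = -147010 (M = (-691 + 209)*(1 + 304) = -482*305 = -147010)
1201*I(18) + M = 1201*(-35) - 147010 = -42035 - 147010 = -189045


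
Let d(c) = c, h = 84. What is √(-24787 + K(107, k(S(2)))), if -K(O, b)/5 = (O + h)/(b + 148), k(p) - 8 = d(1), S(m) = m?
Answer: I*√611124698/157 ≈ 157.46*I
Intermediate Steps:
k(p) = 9 (k(p) = 8 + 1 = 9)
K(O, b) = -5*(84 + O)/(148 + b) (K(O, b) = -5*(O + 84)/(b + 148) = -5*(84 + O)/(148 + b))
√(-24787 + K(107, k(S(2)))) = √(-24787 + 5*(-84 - 1*107)/(148 + 9)) = √(-24787 + 5*(-84 - 107)/157) = √(-24787 + 5*(1/157)*(-191)) = √(-24787 - 955/157) = √(-3892514/157) = I*√611124698/157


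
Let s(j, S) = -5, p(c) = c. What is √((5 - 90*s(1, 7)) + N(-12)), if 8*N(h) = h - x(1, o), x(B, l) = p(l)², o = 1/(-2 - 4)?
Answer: √261214/24 ≈ 21.295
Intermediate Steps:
o = -⅙ (o = 1/(-6) = -⅙ ≈ -0.16667)
x(B, l) = l²
N(h) = -1/288 + h/8 (N(h) = (h - (-⅙)²)/8 = (h - 1*1/36)/8 = (h - 1/36)/8 = (-1/36 + h)/8 = -1/288 + h/8)
√((5 - 90*s(1, 7)) + N(-12)) = √((5 - 90*(-5)) + (-1/288 + (⅛)*(-12))) = √((5 + 450) + (-1/288 - 3/2)) = √(455 - 433/288) = √(130607/288) = √261214/24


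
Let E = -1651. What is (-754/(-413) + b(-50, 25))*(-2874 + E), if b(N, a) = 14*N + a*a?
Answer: 136750025/413 ≈ 3.3111e+5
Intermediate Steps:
b(N, a) = a² + 14*N (b(N, a) = 14*N + a² = a² + 14*N)
(-754/(-413) + b(-50, 25))*(-2874 + E) = (-754/(-413) + (25² + 14*(-50)))*(-2874 - 1651) = (-754*(-1/413) + (625 - 700))*(-4525) = (754/413 - 75)*(-4525) = -30221/413*(-4525) = 136750025/413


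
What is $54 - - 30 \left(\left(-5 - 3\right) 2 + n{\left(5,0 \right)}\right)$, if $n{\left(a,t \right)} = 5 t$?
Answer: $-426$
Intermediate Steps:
$54 - - 30 \left(\left(-5 - 3\right) 2 + n{\left(5,0 \right)}\right) = 54 - - 30 \left(\left(-5 - 3\right) 2 + 5 \cdot 0\right) = 54 - - 30 \left(\left(-8\right) 2 + 0\right) = 54 - - 30 \left(-16 + 0\right) = 54 - \left(-30\right) \left(-16\right) = 54 - 480 = -426$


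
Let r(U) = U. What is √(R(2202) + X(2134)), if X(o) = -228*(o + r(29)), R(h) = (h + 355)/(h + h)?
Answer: I*√2391252760599/2202 ≈ 702.26*I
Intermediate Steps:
R(h) = (355 + h)/(2*h) (R(h) = (355 + h)/((2*h)) = (355 + h)*(1/(2*h)) = (355 + h)/(2*h))
X(o) = -6612 - 228*o (X(o) = -228*(o + 29) = -228*(29 + o) = -6612 - 228*o)
√(R(2202) + X(2134)) = √((½)*(355 + 2202)/2202 + (-6612 - 228*2134)) = √((½)*(1/2202)*2557 + (-6612 - 486552)) = √(2557/4404 - 493164) = √(-2171891699/4404) = I*√2391252760599/2202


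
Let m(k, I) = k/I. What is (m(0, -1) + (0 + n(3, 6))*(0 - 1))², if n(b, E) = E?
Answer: 36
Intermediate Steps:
(m(0, -1) + (0 + n(3, 6))*(0 - 1))² = (0/(-1) + (0 + 6)*(0 - 1))² = (0*(-1) + 6*(-1))² = (0 - 6)² = (-6)² = 36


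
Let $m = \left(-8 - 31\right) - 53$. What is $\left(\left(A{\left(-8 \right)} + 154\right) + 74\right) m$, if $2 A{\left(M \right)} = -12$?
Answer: $-20424$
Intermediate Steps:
$A{\left(M \right)} = -6$ ($A{\left(M \right)} = \frac{1}{2} \left(-12\right) = -6$)
$m = -92$ ($m = -39 - 53 = -92$)
$\left(\left(A{\left(-8 \right)} + 154\right) + 74\right) m = \left(\left(-6 + 154\right) + 74\right) \left(-92\right) = \left(148 + 74\right) \left(-92\right) = 222 \left(-92\right) = -20424$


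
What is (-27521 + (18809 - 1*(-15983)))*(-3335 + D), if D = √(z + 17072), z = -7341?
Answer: -24248785 + 7271*√9731 ≈ -2.3532e+7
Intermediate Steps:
D = √9731 (D = √(-7341 + 17072) = √9731 ≈ 98.646)
(-27521 + (18809 - 1*(-15983)))*(-3335 + D) = (-27521 + (18809 - 1*(-15983)))*(-3335 + √9731) = (-27521 + (18809 + 15983))*(-3335 + √9731) = (-27521 + 34792)*(-3335 + √9731) = 7271*(-3335 + √9731) = -24248785 + 7271*√9731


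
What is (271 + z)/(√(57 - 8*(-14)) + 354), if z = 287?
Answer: 558/367 ≈ 1.5204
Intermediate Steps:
(271 + z)/(√(57 - 8*(-14)) + 354) = (271 + 287)/(√(57 - 8*(-14)) + 354) = 558/(√(57 + 112) + 354) = 558/(√169 + 354) = 558/(13 + 354) = 558/367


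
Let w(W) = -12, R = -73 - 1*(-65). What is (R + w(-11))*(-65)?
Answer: 1300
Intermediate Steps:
R = -8 (R = -73 + 65 = -8)
(R + w(-11))*(-65) = (-8 - 12)*(-65) = -20*(-65) = 1300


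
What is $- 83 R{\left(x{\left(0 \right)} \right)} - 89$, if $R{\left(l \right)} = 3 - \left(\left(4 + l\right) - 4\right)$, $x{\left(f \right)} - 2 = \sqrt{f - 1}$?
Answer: $-172 + 83 i \approx -172.0 + 83.0 i$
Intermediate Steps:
$x{\left(f \right)} = 2 + \sqrt{-1 + f}$ ($x{\left(f \right)} = 2 + \sqrt{f - 1} = 2 + \sqrt{-1 + f}$)
$R{\left(l \right)} = 3 - l$
$- 83 R{\left(x{\left(0 \right)} \right)} - 89 = - 83 \left(3 - \left(2 + \sqrt{-1 + 0}\right)\right) - 89 = - 83 \left(3 - \left(2 + \sqrt{-1}\right)\right) - 89 = - 83 \left(3 - \left(2 + i\right)\right) - 89 = - 83 \left(1 - i\right) - 89 = \left(-83 + 83 i\right) - 89 = -172 + 83 i$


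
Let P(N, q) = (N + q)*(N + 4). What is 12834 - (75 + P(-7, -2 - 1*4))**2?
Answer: -162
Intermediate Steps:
P(N, q) = (4 + N)*(N + q) (P(N, q) = (N + q)*(4 + N) = (4 + N)*(N + q))
12834 - (75 + P(-7, -2 - 1*4))**2 = 12834 - (75 + ((-7)**2 + 4*(-7) + 4*(-2 - 1*4) - 7*(-2 - 1*4)))**2 = 12834 - (75 + (49 - 28 + 4*(-2 - 4) - 7*(-2 - 4)))**2 = 12834 - (75 + (49 - 28 + 4*(-6) - 7*(-6)))**2 = 12834 - (75 + (49 - 28 - 24 + 42))**2 = 12834 - (75 + 39)**2 = 12834 - 1*114**2 = 12834 - 1*12996 = 12834 - 12996 = -162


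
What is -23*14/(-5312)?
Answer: 161/2656 ≈ 0.060617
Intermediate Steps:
-23*14/(-5312) = -322*(-1/5312) = 161/2656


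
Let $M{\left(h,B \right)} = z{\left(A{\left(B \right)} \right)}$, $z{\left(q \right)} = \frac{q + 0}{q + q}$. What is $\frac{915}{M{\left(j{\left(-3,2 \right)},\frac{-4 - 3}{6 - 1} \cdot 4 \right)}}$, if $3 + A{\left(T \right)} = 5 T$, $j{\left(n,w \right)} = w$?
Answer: $1830$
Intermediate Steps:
$A{\left(T \right)} = -3 + 5 T$
$z{\left(q \right)} = \frac{1}{2}$ ($z{\left(q \right)} = \frac{q}{2 q} = q \frac{1}{2 q} = \frac{1}{2}$)
$M{\left(h,B \right)} = \frac{1}{2}$
$\frac{915}{M{\left(j{\left(-3,2 \right)},\frac{-4 - 3}{6 - 1} \cdot 4 \right)}} = 915 \frac{1}{\frac{1}{2}} = 915 \cdot 2 = 1830$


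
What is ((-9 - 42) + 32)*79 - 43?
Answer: -1544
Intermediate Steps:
((-9 - 42) + 32)*79 - 43 = (-51 + 32)*79 - 43 = -19*79 - 43 = -1501 - 43 = -1544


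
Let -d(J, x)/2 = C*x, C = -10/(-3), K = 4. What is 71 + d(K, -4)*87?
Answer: 2391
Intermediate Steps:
C = 10/3 (C = -10*(-⅓) = 10/3 ≈ 3.3333)
d(J, x) = -20*x/3
71 + d(K, -4)*87 = 71 - 20/3*(-4)*87 = 71 + (80/3)*87 = 71 + 2320 = 2391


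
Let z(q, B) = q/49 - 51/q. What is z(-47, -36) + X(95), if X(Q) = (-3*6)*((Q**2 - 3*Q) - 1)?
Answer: -362266216/2303 ≈ -1.5730e+5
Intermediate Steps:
z(q, B) = -51/q + q/49 (z(q, B) = q*(1/49) - 51/q = q/49 - 51/q = -51/q + q/49)
X(Q) = 18 - 18*Q**2 + 54*Q (X(Q) = -18*(-1 + Q**2 - 3*Q) = 18 - 18*Q**2 + 54*Q)
z(-47, -36) + X(95) = (-51/(-47) + (1/49)*(-47)) + (18 - 18*95**2 + 54*95) = (-51*(-1/47) - 47/49) + (18 - 18*9025 + 5130) = (51/47 - 47/49) + (18 - 162450 + 5130) = 290/2303 - 157302 = -362266216/2303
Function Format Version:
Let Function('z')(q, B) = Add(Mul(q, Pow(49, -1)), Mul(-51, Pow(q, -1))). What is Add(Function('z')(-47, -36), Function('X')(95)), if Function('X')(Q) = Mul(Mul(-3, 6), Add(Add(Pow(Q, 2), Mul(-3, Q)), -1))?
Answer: Rational(-362266216, 2303) ≈ -1.5730e+5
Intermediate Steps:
Function('z')(q, B) = Add(Mul(-51, Pow(q, -1)), Mul(Rational(1, 49), q)) (Function('z')(q, B) = Add(Mul(q, Rational(1, 49)), Mul(-51, Pow(q, -1))) = Add(Mul(Rational(1, 49), q), Mul(-51, Pow(q, -1))) = Add(Mul(-51, Pow(q, -1)), Mul(Rational(1, 49), q)))
Function('X')(Q) = Add(18, Mul(-18, Pow(Q, 2)), Mul(54, Q)) (Function('X')(Q) = Mul(-18, Add(-1, Pow(Q, 2), Mul(-3, Q))) = Add(18, Mul(-18, Pow(Q, 2)), Mul(54, Q)))
Add(Function('z')(-47, -36), Function('X')(95)) = Add(Add(Mul(-51, Pow(-47, -1)), Mul(Rational(1, 49), -47)), Add(18, Mul(-18, Pow(95, 2)), Mul(54, 95))) = Add(Add(Mul(-51, Rational(-1, 47)), Rational(-47, 49)), Add(18, Mul(-18, 9025), 5130)) = Add(Add(Rational(51, 47), Rational(-47, 49)), Add(18, -162450, 5130)) = Add(Rational(290, 2303), -157302) = Rational(-362266216, 2303)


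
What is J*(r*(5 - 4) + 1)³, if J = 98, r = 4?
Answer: 12250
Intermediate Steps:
J*(r*(5 - 4) + 1)³ = 98*(4*(5 - 4) + 1)³ = 98*(4*1 + 1)³ = 98*(4 + 1)³ = 98*5³ = 98*125 = 12250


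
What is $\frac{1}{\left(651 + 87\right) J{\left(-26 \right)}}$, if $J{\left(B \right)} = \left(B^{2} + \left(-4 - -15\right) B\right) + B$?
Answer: $\frac{1}{268632} \approx 3.7226 \cdot 10^{-6}$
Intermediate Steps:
$J{\left(B \right)} = B^{2} + 12 B$ ($J{\left(B \right)} = \left(B^{2} + \left(-4 + 15\right) B\right) + B = \left(B^{2} + 11 B\right) + B = B^{2} + 12 B$)
$\frac{1}{\left(651 + 87\right) J{\left(-26 \right)}} = \frac{1}{\left(651 + 87\right) \left(- 26 \left(12 - 26\right)\right)} = \frac{1}{738 \left(\left(-26\right) \left(-14\right)\right)} = \frac{1}{738 \cdot 364} = \frac{1}{738} \cdot \frac{1}{364} = \frac{1}{268632}$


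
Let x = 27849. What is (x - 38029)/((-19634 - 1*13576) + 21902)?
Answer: 2545/2827 ≈ 0.90025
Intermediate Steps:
(x - 38029)/((-19634 - 1*13576) + 21902) = (27849 - 38029)/((-19634 - 1*13576) + 21902) = -10180/((-19634 - 13576) + 21902) = -10180/(-33210 + 21902) = -10180/(-11308) = -10180*(-1/11308) = 2545/2827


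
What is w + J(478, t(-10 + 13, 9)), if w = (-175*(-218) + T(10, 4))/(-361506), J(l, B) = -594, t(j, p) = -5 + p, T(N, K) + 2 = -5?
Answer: -214772707/361506 ≈ -594.11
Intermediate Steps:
T(N, K) = -7 (T(N, K) = -2 - 5 = -7)
w = -38143/361506 (w = (-175*(-218) - 7)/(-361506) = (38150 - 7)*(-1/361506) = 38143*(-1/361506) = -38143/361506 ≈ -0.10551)
w + J(478, t(-10 + 13, 9)) = -38143/361506 - 594 = -214772707/361506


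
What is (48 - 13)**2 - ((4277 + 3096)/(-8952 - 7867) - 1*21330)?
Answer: 379359918/16819 ≈ 22555.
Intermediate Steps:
(48 - 13)**2 - ((4277 + 3096)/(-8952 - 7867) - 1*21330) = 35**2 - (7373/(-16819) - 21330) = 1225 - (7373*(-1/16819) - 21330) = 1225 - (-7373/16819 - 21330) = 1225 - 1*(-358756643/16819) = 1225 + 358756643/16819 = 379359918/16819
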